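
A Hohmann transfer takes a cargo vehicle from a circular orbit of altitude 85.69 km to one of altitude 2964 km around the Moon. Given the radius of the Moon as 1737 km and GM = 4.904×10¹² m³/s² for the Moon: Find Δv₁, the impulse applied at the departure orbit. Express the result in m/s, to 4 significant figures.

r₁ = 1737 + 85.69 = 1822.7 km = 1.8227×10⁶ m.
r₂ = 1737 + 2964 = 4701.0 km = 4.7010×10⁶ m.
Transfer ellipse a_t = (r₁ + r₂)/2 = 3.262×10⁶ m.
At r₁: circular v_c1 = √(μ/r₁) = 1640 m/s; transfer-perilune v_p = √[μ(2/r₁ − 1/a_t)] = 1969 m/s.
Δv₁ = v_p − v_c1 = 328.9 m/s.

Δv ≈ 328.9 m/s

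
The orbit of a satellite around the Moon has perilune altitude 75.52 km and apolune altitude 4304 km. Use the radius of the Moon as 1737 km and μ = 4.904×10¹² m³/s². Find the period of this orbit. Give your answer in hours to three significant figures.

T ≈ 6.13 hours

r_p = 1737 + 75.52 = 1812.5 km = 1.8125×10⁶ m.
r_a = 1737 + 4304 = 6041.0 km = 6.0410×10⁶ m.
Semi-major axis a = (r_p + r_a)/2 = (1812.5 + 6041.0)/2 = 3926.8 km = 3.927×10⁶ m.
By Kepler's third law T = 2π√(a³/μ) = 2π × 3.514×10³ = 2.208×10⁴ s.
= 6.133 hours.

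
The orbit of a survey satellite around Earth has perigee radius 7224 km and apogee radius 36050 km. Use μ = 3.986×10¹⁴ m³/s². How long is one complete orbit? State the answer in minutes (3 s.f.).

Semi-major axis a = (r_p + r_a)/2 = (7224.0 + 36050)/2 = 21637 km = 2.164×10⁷ m.
By Kepler's third law T = 2π√(a³/μ) = 2π × 5.041×10³ = 3.167×10⁴ s.
= 527.9 minutes.

T ≈ 528 minutes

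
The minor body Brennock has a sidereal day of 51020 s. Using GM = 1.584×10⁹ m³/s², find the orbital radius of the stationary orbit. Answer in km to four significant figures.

A synchronous orbit has period T, so by Kepler's third law a = (μT²/4π²)^(1/3).
μT²/4π² = 1.584×10⁹ × (5.102×10⁴)² / 39.48 = 1.044×10¹⁷ m³.
a = 4.709×10⁵ m = 470.93 km.

r_sync ≈ 470.9 km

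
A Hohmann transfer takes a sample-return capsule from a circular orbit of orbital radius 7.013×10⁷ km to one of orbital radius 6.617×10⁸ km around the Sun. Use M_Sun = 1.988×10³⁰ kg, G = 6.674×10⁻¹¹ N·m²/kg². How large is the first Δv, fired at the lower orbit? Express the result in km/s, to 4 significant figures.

Δv ≈ 15.00 km/s

μ = GM = 6.674×10⁻¹¹ × 1.988×10³⁰ = 1.327×10²⁰ m³/s².
r₁ = 7.013×10⁷ km = 7.013×10¹⁰ m.
r₂ = 6.617×10⁸ km = 6.617×10¹¹ m.
Transfer ellipse a_t = (r₁ + r₂)/2 = 3.659×10¹¹ m.
At r₁: circular v_c1 = √(μ/r₁) = 43500 m/s; transfer-perihelion v_p = √[μ(2/r₁ − 1/a_t)] = 58490 m/s.
Δv₁ = v_p − v_c1 = 15000 m/s.
= 15.00 km/s.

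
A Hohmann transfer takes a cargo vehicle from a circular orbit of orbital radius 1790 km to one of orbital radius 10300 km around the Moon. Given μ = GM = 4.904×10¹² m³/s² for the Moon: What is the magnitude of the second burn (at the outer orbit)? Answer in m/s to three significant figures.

r₁ = 1790 km = 1.790×10⁶ m.
r₂ = 10300 km = 1.030×10⁷ m.
Transfer ellipse a_t = (r₁ + r₂)/2 = 6.045×10⁶ m.
At r₁: circular v_c1 = √(μ/r₁) = 1655 m/s; transfer-perilune v_p = √[μ(2/r₁ − 1/a_t)] = 2161 m/s.
At r₂: circular v_c2 = √(μ/r₂) = 690.0 m/s; transfer-apolune v_a = √[μ(2/r₂ − 1/a_t)] = 375.5 m/s.
Δv₂ = v_c2 − v_a = 314.5 m/s.

Δv ≈ 315 m/s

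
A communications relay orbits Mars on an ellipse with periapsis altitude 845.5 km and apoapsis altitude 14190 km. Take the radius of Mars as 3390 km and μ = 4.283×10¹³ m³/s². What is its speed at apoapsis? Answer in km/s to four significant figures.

r_p = 3390 + 845.5 = 4235.5 km = 4.2355×10⁶ m.
r_a = 3390 + 14190 = 17580 km = 1.7580×10⁷ m.
Semi-major axis a = (r_p + r_a)/2 = 10908 km = 1.091×10⁷ m.
Vis-viva: v² = μ(2/r − 1/a) = 4.283×10¹³ × (1.138×10⁻⁷ − 9.168×10⁻⁸) = 9.460×10⁵ m²/s².
v = 972.6 m/s = 0.9726 km/s.

v ≈ 0.9726 km/s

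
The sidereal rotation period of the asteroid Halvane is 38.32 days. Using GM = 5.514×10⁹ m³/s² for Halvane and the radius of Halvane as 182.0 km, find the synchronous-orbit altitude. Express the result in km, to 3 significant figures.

h_sync ≈ 11300 km

T = 38.32 days = 3.311×10⁶ s.
A synchronous orbit has period T, so by Kepler's third law a = (μT²/4π²)^(1/3).
μT²/4π² = 5.514×10⁹ × (3.311×10⁶)² / 39.48 = 1.531×10²¹ m³.
a = 1.153×10⁷ m = 11526 km.
Altitude h = a − R = 11526 − 182.0 = 11344 km.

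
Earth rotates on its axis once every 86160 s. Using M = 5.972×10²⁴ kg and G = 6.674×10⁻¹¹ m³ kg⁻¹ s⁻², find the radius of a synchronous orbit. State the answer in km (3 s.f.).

r_sync ≈ 42200 km

μ = GM = 6.674×10⁻¹¹ × 5.972×10²⁴ = 3.986×10¹⁴ m³/s².
A synchronous orbit has period T, so by Kepler's third law a = (μT²/4π²)^(1/3).
μT²/4π² = 3.986×10¹⁴ × (8.616×10⁴)² / 39.48 = 7.495×10²² m³.
a = 4.216×10⁷ m = 42162 km.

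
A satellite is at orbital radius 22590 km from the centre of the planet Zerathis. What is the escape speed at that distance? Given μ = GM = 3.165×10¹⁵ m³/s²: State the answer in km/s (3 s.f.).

r = 22590 km = 2.259×10⁷ m.
Escape speed v_esc = √(2μ/r) = √(2 × 3.165×10¹⁵ / 2.259×10⁷) = √(2.802×10⁸) = 16740 m/s.
= 16.74 km/s.

v_esc ≈ 16.7 km/s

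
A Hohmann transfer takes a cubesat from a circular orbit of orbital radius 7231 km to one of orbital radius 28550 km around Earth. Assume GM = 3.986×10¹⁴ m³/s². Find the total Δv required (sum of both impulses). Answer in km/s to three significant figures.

Δv_total ≈ 3.32 km/s

r₁ = 7231 km = 7.231×10⁶ m.
r₂ = 28550 km = 2.855×10⁷ m.
Transfer ellipse a_t = (r₁ + r₂)/2 = 1.789×10⁷ m.
At r₁: circular v_c1 = √(μ/r₁) = 7425 m/s; transfer-perigee v_p = √[μ(2/r₁ − 1/a_t)] = 9379 m/s.
Δv₁ = v_p − v_c1 = 1955 m/s.
At r₂: circular v_c2 = √(μ/r₂) = 3737 m/s; transfer-apogee v_a = √[μ(2/r₂ − 1/a_t)] = 2375 m/s.
Δv₂ = v_c2 − v_a = 1361 m/s.
Total Δv = Δv₁ + Δv₂ = 3316 m/s = 3.316 km/s.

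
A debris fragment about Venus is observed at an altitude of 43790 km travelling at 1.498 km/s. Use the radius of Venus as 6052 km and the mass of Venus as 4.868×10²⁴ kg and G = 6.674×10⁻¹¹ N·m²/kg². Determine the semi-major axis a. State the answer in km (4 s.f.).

a ≈ 30100 km

μ = GM = 6.674×10⁻¹¹ × 4.868×10²⁴ = 3.249×10¹⁴ m³/s².
r = 6052 + 43790 = 49842 km = 4.984×10⁷ m.
Vis-viva rearranged: 1/a = 2/r − v²/μ = 4.013×10⁻⁸ − 6.907×10⁻⁹ = 3.322×10⁻⁸ m⁻¹.
a = 3.010×10⁷ m = 30102 km.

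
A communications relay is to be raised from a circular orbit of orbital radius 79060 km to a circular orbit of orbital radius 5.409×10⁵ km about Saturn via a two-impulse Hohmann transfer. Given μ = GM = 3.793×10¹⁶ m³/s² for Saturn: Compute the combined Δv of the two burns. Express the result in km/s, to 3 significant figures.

Δv_total ≈ 11.2 km/s

r₁ = 79060 km = 7.906×10⁷ m.
r₂ = 5.409×10⁵ km = 5.409×10⁸ m.
Transfer ellipse a_t = (r₁ + r₂)/2 = 3.100×10⁸ m.
At r₁: circular v_c1 = √(μ/r₁) = 21900 m/s; transfer-perikrone v_p = √[μ(2/r₁ − 1/a_t)] = 28930 m/s.
Δv₁ = v_p − v_c1 = 7030 m/s.
At r₂: circular v_c2 = √(μ/r₂) = 8374 m/s; transfer-apokrone v_a = √[μ(2/r₂ − 1/a_t)] = 4229 m/s.
Δv₂ = v_c2 − v_a = 4145 m/s.
Total Δv = Δv₁ + Δv₂ = 11180 m/s = 11.18 km/s.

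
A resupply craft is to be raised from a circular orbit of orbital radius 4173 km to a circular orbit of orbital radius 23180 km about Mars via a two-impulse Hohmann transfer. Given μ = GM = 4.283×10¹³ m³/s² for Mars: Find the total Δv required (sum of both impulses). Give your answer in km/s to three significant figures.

Δv_total ≈ 1.58 km/s

r₁ = 4173 km = 4.173×10⁶ m.
r₂ = 23180 km = 2.318×10⁷ m.
Transfer ellipse a_t = (r₁ + r₂)/2 = 1.368×10⁷ m.
At r₁: circular v_c1 = √(μ/r₁) = 3204 m/s; transfer-periapsis v_p = √[μ(2/r₁ − 1/a_t)] = 4171 m/s.
Δv₁ = v_p − v_c1 = 967.1 m/s.
At r₂: circular v_c2 = √(μ/r₂) = 1359 m/s; transfer-apoapsis v_a = √[μ(2/r₂ − 1/a_t)] = 750.9 m/s.
Δv₂ = v_c2 − v_a = 608.5 m/s.
Total Δv = Δv₁ + Δv₂ = 1576 m/s = 1.576 km/s.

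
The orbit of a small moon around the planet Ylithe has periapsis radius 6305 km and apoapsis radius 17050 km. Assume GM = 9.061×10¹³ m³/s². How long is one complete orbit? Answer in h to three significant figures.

T ≈ 7.32 h

Semi-major axis a = (r_p + r_a)/2 = (6305.0 + 17050)/2 = 11678 km = 1.168×10⁷ m.
By Kepler's third law T = 2π√(a³/μ) = 2π × 4.192×10³ = 2.634×10⁴ s.
= 7.317 h.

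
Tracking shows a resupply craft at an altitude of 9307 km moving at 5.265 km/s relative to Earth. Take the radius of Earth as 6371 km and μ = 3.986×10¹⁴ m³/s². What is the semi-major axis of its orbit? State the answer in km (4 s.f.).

r = 6371 + 9307 = 15678 km = 1.568×10⁷ m.
Vis-viva rearranged: 1/a = 2/r − v²/μ = 1.276×10⁻⁷ − 6.954×10⁻⁸ = 5.802×10⁻⁸ m⁻¹.
a = 1.723×10⁷ m = 17234 km.

a ≈ 17230 km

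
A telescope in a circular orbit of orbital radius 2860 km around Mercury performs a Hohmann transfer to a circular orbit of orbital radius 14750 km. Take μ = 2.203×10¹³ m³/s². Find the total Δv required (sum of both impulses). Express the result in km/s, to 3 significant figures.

Δv_total ≈ 1.34 km/s

r₁ = 2860 km = 2.860×10⁶ m.
r₂ = 14750 km = 1.475×10⁷ m.
Transfer ellipse a_t = (r₁ + r₂)/2 = 8.805×10⁶ m.
At r₁: circular v_c1 = √(μ/r₁) = 2775 m/s; transfer-periherm v_p = √[μ(2/r₁ − 1/a_t)] = 3592 m/s.
Δv₁ = v_p − v_c1 = 816.8 m/s.
At r₂: circular v_c2 = √(μ/r₂) = 1222 m/s; transfer-apoherm v_a = √[μ(2/r₂ − 1/a_t)] = 696.5 m/s.
Δv₂ = v_c2 − v_a = 525.6 m/s.
Total Δv = Δv₁ + Δv₂ = 1342 m/s = 1.342 km/s.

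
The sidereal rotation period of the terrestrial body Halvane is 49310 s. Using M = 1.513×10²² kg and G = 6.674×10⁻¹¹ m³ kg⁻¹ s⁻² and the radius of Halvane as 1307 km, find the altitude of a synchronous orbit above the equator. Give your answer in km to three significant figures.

h_sync ≈ 2650 km

μ = GM = 6.674×10⁻¹¹ × 1.513×10²² = 1.010×10¹² m³/s².
A synchronous orbit has period T, so by Kepler's third law a = (μT²/4π²)^(1/3).
μT²/4π² = 1.010×10¹² × (4.931×10⁴)² / 39.48 = 6.219×10¹⁹ m³.
a = 3.962×10⁶ m = 3962.0 km.
Altitude h = a − R = 3962.0 − 1307 = 2655.0 km.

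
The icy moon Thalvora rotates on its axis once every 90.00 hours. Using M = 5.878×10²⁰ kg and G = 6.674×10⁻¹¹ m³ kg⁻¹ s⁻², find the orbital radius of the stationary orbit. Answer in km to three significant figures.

μ = GM = 6.674×10⁻¹¹ × 5.878×10²⁰ = 3.923×10¹⁰ m³/s².
T = 90.00 hours = 3.240×10⁵ s.
A synchronous orbit has period T, so by Kepler's third law a = (μT²/4π²)^(1/3).
μT²/4π² = 3.923×10¹⁰ × (3.240×10⁵)² / 39.48 = 1.043×10²⁰ m³.
a = 4.707×10⁶ m = 4707.4 km.

r_sync ≈ 4710 km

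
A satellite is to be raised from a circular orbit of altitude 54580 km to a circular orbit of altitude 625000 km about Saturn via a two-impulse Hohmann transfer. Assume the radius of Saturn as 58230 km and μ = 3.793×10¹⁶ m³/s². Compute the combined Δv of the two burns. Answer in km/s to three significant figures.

Δv_total ≈ 9.17 km/s

r₁ = 58230 + 54580 = 112810 km = 1.1281×10⁸ m.
r₂ = 58230 + 625000 = 683230 km = 6.8323×10⁸ m.
Transfer ellipse a_t = (r₁ + r₂)/2 = 3.980×10⁸ m.
At r₁: circular v_c1 = √(μ/r₁) = 18340 m/s; transfer-perikrone v_p = √[μ(2/r₁ − 1/a_t)] = 24020 m/s.
Δv₁ = v_p − v_c1 = 5688 m/s.
At r₂: circular v_c2 = √(μ/r₂) = 7451 m/s; transfer-apokrone v_a = √[μ(2/r₂ − 1/a_t)] = 3967 m/s.
Δv₂ = v_c2 − v_a = 3484 m/s.
Total Δv = Δv₁ + Δv₂ = 9172 m/s = 9.172 km/s.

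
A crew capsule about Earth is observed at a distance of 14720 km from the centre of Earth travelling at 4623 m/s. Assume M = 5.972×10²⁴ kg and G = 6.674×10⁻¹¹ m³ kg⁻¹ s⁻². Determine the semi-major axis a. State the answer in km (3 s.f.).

a ≈ 12200 km

μ = GM = 6.674×10⁻¹¹ × 5.972×10²⁴ = 3.986×10¹⁴ m³/s².
r = 1.472×10⁷ m.
Specific orbital energy ε = v²/2 − μ/r = (4623)²/2 − 3.986×10¹⁴/1.472×10⁷ = -1.639×10⁷ J/kg.
Since ε = −μ/(2a), a = −μ/(2ε) = 1.216×10⁷ m = 12158 km.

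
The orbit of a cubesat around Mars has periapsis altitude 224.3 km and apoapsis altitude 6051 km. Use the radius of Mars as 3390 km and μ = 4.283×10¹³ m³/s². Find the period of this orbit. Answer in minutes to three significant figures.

r_p = 3390 + 224.3 = 3614.3 km = 3.6143×10⁶ m.
r_a = 3390 + 6051 = 9441.0 km = 9.4410×10⁶ m.
Semi-major axis a = (r_p + r_a)/2 = (3614.3 + 9441.0)/2 = 6527.6 km = 6.528×10⁶ m.
By Kepler's third law T = 2π√(a³/μ) = 2π × 2.548×10³ = 1.601×10⁴ s.
= 266.9 minutes.

T ≈ 267 minutes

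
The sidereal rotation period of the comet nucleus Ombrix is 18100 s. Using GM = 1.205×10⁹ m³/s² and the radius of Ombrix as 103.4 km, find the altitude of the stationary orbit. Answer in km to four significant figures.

A synchronous orbit has period T, so by Kepler's third law a = (μT²/4π²)^(1/3).
μT²/4π² = 1.205×10⁹ × (1.810×10⁴)² / 39.48 = 1.000×10¹⁶ m³.
a = 2.154×10⁵ m = 215.44 km.
Altitude h = a − R = 215.44 − 103.4 = 112.04 km.

h_sync ≈ 112.0 km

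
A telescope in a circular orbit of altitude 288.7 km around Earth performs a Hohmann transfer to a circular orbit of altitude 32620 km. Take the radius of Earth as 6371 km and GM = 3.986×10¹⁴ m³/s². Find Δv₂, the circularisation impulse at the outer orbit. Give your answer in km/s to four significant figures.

Δv ≈ 1.470 km/s

r₁ = 6371 + 288.7 = 6659.7 km = 6.6597×10⁶ m.
r₂ = 6371 + 32620 = 38991 km = 3.8991×10⁷ m.
Transfer ellipse a_t = (r₁ + r₂)/2 = 2.283×10⁷ m.
At r₁: circular v_c1 = √(μ/r₁) = 7736 m/s; transfer-perigee v_p = √[μ(2/r₁ − 1/a_t)] = 10110 m/s.
At r₂: circular v_c2 = √(μ/r₂) = 3197 m/s; transfer-apogee v_a = √[μ(2/r₂ − 1/a_t)] = 1727 m/s.
Δv₂ = v_c2 − v_a = 1470 m/s.
= 1.470 km/s.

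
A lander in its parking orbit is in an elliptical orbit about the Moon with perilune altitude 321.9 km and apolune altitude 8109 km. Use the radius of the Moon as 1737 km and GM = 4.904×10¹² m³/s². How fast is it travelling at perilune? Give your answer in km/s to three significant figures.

r_p = 1737 + 321.9 = 2058.9 km = 2.0589×10⁶ m.
r_a = 1737 + 8109 = 9846.0 km = 9.8460×10⁶ m.
Semi-major axis a = (r_p + r_a)/2 = 5952.4 km = 5.952×10⁶ m.
Vis-viva: v² = μ(2/r − 1/a) = 4.904×10¹² × (9.714×10⁻⁷ − 1.680×10⁻⁷) = 3.940×10⁶ m²/s².
v = 1985 m/s = 1.985 km/s.

v ≈ 1.98 km/s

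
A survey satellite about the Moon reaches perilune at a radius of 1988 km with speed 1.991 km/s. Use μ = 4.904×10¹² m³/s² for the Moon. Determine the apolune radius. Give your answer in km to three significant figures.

apolune radius ≈ 8130 km

r_p = 1.988×10⁶ m.
Specific energy ε = v²/2 − μ/r = -4.848×10⁵ J/kg, so a = −μ/(2ε) = 5.058×10⁶ m.
The apsides satisfy r_p + r_a = 2a, so the apolune radius is 2a − r_p = 8.128×10⁶ m = 8128.3 km.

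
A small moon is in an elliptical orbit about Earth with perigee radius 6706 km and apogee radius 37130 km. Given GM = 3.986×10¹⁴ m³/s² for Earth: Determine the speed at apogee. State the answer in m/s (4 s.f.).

v ≈ 1812 m/s

Semi-major axis a = (r_p + r_a)/2 = 21918 km = 2.192×10⁷ m.
Vis-viva: v² = μ(2/r − 1/a) = 3.986×10¹⁴ × (5.386×10⁻⁸ − 4.562×10⁻⁸) = 3.285×10⁶ m²/s².
v = 1812 m/s.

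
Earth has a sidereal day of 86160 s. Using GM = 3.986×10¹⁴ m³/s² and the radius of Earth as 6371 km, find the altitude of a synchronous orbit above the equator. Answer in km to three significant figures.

A synchronous orbit has period T, so by Kepler's third law a = (μT²/4π²)^(1/3).
μT²/4π² = 3.986×10¹⁴ × (8.616×10⁴)² / 39.48 = 7.495×10²² m³.
a = 4.216×10⁷ m = 42163 km.
Altitude h = a − R = 42163 − 6371 = 35792 km.

h_sync ≈ 35800 km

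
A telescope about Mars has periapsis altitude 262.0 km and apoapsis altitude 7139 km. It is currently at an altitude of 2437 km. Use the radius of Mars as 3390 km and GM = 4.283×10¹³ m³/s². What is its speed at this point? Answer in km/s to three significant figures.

v ≈ 2.94 km/s

r_p = 3390 + 262.0 = 3652.0 km = 3.6520×10⁶ m.
r_a = 3390 + 7139 = 10529 km = 1.0529×10⁷ m.
r = 3390 + 2437 = 5827.0 km = 5.827×10⁶ m.
Semi-major axis a = (r_p + r_a)/2 = 7090.5 km = 7.090×10⁶ m.
Vis-viva: v² = μ(2/r − 1/a) = 4.283×10¹³ × (3.432×10⁻⁷ − 1.410×10⁻⁷) = 8.660×10⁶ m²/s².
v = 2943 m/s = 2.943 km/s.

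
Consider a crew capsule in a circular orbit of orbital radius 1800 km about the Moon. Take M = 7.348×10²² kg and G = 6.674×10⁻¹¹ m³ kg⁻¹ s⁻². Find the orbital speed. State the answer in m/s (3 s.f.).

v ≈ 1650 m/s

μ = GM = 6.674×10⁻¹¹ × 7.348×10²² = 4.904×10¹² m³/s².
r = 1800 km = 1.800×10⁶ m.
For a circular orbit v = √(μ/r) = √(4.904×10¹² / 1.800×10⁶) = √(2.724×10⁶) = 1651 m/s.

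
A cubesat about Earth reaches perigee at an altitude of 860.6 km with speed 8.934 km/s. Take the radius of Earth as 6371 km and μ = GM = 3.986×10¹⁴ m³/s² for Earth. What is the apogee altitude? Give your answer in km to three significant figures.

apogee altitude ≈ 12600 km

r_p = 6371 + 860.6 = 7231.6 km = 7.232×10⁶ m.
Specific energy ε = v²/2 − μ/r = -1.521×10⁷ J/kg, so a = −μ/(2ε) = 1.310×10⁷ m.
The apsides satisfy r_p + r_a = 2a, so the apogee radius is 2a − r_p = 1.897×10⁷ m = 18973 km.
Apogee altitude = 18973 − 6371 = 12602 km.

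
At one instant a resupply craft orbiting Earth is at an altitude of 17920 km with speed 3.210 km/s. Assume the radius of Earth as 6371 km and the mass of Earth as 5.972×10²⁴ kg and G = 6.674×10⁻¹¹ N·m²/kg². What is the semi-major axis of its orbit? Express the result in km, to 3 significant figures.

μ = GM = 6.674×10⁻¹¹ × 5.972×10²⁴ = 3.986×10¹⁴ m³/s².
r = 6371 + 17920 = 24291 km = 2.429×10⁷ m.
Specific orbital energy ε = v²/2 − μ/r = (3210)²/2 − 3.986×10¹⁴/2.429×10⁷ = -1.126×10⁷ J/kg.
Since ε = −μ/(2a), a = −μ/(2ε) = 1.770×10⁷ m = 17705 km.

a ≈ 17700 km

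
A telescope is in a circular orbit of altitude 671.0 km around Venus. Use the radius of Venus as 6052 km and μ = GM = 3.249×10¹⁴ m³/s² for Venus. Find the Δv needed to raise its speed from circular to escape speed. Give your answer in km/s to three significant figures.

Δv ≈ 2.88 km/s

r = 6052 + 671.0 = 6723.0 km = 6.7230×10⁶ m.
Circular speed v_c = √(μ/r) = 6952 m/s.
Escape speed v_esc = √(2μ/r) = √2 × v_c = 9831 m/s.
Δv = v_esc − v_c = 2880 m/s = 2.880 km/s.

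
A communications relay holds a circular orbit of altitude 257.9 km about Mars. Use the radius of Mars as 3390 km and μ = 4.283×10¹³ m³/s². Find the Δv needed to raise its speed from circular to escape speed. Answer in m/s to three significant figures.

r = 3390 + 257.9 = 3647.9 km = 3.6479×10⁶ m.
Circular speed v_c = √(μ/r) = 3427 m/s.
Escape speed v_esc = √(2μ/r) = √2 × v_c = 4846 m/s.
Δv = v_esc − v_c = 1419 m/s.

Δv ≈ 1420 m/s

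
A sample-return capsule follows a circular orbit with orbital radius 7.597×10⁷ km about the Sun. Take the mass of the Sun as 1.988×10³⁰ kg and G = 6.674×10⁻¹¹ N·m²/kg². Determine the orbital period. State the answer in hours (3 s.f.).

μ = GM = 6.674×10⁻¹¹ × 1.988×10³⁰ = 1.327×10²⁰ m³/s².
r = 7.597×10⁷ km = 7.597×10¹⁰ m.
Kepler's third law: T = 2π√(r³/μ) = 2π√((7.597×10¹⁰)³ / 1.327×10²⁰).
r³/μ = 3.305×10¹² s², so T = 2π × 1.818×10⁶ = 1.142×10⁷ s.
Converting: 1.142×10⁷ s ÷ 3600 = 3173 hours.

T ≈ 3170 hours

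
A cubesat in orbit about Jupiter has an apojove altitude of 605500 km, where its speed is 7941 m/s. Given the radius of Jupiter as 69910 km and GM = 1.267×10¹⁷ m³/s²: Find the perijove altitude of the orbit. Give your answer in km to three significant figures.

perijove altitude ≈ 66500 km

r_a = 69910 + 605500 = 6.7541×10⁵ km = 6.754×10⁸ m.
Specific energy ε = v²/2 − μ/r = -1.561×10⁸ J/kg, so a = −μ/(2ε) = 4.059×10⁸ m.
The apsides satisfy r_p + r_a = 2a, so the perijove radius is 2a − r_a = 1.365×10⁸ m = 1.3646×10⁵ km.
Perijove altitude = 1.3646×10⁵ − 69910 = 66547 km.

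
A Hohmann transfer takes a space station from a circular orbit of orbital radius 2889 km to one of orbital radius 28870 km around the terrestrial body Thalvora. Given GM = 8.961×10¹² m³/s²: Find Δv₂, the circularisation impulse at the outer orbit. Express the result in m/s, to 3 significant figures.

Δv ≈ 319 m/s

r₁ = 2889 km = 2.889×10⁶ m.
r₂ = 28870 km = 2.887×10⁷ m.
Transfer ellipse a_t = (r₁ + r₂)/2 = 1.588×10⁷ m.
At r₁: circular v_c1 = √(μ/r₁) = 1761 m/s; transfer-periapsis v_p = √[μ(2/r₁ − 1/a_t)] = 2375 m/s.
At r₂: circular v_c2 = √(μ/r₂) = 557.1 m/s; transfer-apoapsis v_a = √[μ(2/r₂ − 1/a_t)] = 237.6 m/s.
Δv₂ = v_c2 − v_a = 319.5 m/s.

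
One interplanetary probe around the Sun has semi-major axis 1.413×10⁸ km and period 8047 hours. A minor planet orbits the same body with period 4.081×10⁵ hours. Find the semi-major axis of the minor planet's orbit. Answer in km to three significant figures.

a₂ ≈ 1.94×10⁹ km

Kepler's third law: a³ ∝ T², so a₂ = a₁ (T₂/T₁)^(2/3).
T₂/T₁ = 50.71, (T₂/T₁)^(2/3) = 13.70.
a₂ = 1.413×10⁸ × 13.70 = 1.936×10⁹ km.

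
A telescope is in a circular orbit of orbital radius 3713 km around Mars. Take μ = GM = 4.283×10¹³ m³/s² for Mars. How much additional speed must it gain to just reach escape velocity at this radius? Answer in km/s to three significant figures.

Δv ≈ 1.41 km/s

r = 3713 km = 3.713×10⁶ m.
Circular speed v_c = √(μ/r) = 3396 m/s.
Escape speed v_esc = √(2μ/r) = √2 × v_c = 4803 m/s.
Δv = v_esc − v_c = 1407 m/s = 1.407 km/s.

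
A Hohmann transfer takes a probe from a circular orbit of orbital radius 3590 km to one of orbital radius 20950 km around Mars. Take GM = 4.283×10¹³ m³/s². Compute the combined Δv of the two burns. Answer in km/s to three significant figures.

Δv_total ≈ 1.72 km/s

r₁ = 3590 km = 3.590×10⁶ m.
r₂ = 20950 km = 2.095×10⁷ m.
Transfer ellipse a_t = (r₁ + r₂)/2 = 1.227×10⁷ m.
At r₁: circular v_c1 = √(μ/r₁) = 3454 m/s; transfer-periapsis v_p = √[μ(2/r₁ − 1/a_t)] = 4513 m/s.
Δv₁ = v_p − v_c1 = 1059 m/s.
At r₂: circular v_c2 = √(μ/r₂) = 1430 m/s; transfer-apoapsis v_a = √[μ(2/r₂ − 1/a_t)] = 773.4 m/s.
Δv₂ = v_c2 − v_a = 656.4 m/s.
Total Δv = Δv₁ + Δv₂ = 1716 m/s = 1.716 km/s.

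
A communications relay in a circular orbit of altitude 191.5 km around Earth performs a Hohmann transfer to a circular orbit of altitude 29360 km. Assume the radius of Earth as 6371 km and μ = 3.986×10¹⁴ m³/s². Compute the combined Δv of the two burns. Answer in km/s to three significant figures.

r₁ = 6371 + 191.5 = 6562.5 km = 6.5625×10⁶ m.
r₂ = 6371 + 29360 = 35731 km = 3.5731×10⁷ m.
Transfer ellipse a_t = (r₁ + r₂)/2 = 2.115×10⁷ m.
At r₁: circular v_c1 = √(μ/r₁) = 7794 m/s; transfer-perigee v_p = √[μ(2/r₁ − 1/a_t)] = 10130 m/s.
Δv₁ = v_p − v_c1 = 2337 m/s.
At r₂: circular v_c2 = √(μ/r₂) = 3340 m/s; transfer-apogee v_a = √[μ(2/r₂ − 1/a_t)] = 1861 m/s.
Δv₂ = v_c2 − v_a = 1479 m/s.
Total Δv = Δv₁ + Δv₂ = 3816 m/s = 3.816 km/s.

Δv_total ≈ 3.82 km/s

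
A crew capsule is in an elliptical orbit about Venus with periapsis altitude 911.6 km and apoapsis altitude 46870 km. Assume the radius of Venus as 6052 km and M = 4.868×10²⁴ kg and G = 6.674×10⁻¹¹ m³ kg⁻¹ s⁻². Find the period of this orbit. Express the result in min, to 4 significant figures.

T ≈ 951.9 min

μ = GM = 6.674×10⁻¹¹ × 4.868×10²⁴ = 3.249×10¹⁴ m³/s².
r_p = 6052 + 911.6 = 6963.6 km = 6.9636×10⁶ m.
r_a = 6052 + 46870 = 52922 km = 5.2922×10⁷ m.
Semi-major axis a = (r_p + r_a)/2 = (6963.6 + 52922)/2 = 29943 km = 2.994×10⁷ m.
By Kepler's third law T = 2π√(a³/μ) = 2π × 9.090×10³ = 5.711×10⁴ s.
= 951.9 min.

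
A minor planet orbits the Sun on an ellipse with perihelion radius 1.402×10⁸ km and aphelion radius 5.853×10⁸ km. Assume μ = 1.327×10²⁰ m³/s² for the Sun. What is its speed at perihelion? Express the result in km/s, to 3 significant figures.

v ≈ 39.1 km/s

Semi-major axis a = (r_p + r_a)/2 = 3.6275×10⁸ km = 3.628×10¹¹ m.
Vis-viva: v² = μ(2/r − 1/a) = 1.327×10²⁰ × (1.427×10⁻¹¹ − 2.757×10⁻¹²) = 1.527×10⁹ m²/s².
v = 39080 m/s = 39.08 km/s.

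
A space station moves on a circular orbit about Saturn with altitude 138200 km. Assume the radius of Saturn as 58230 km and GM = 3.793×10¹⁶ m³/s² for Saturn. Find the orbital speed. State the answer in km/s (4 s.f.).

r = 58230 + 138200 = 196430 km = 1.9643×10⁸ m.
For a circular orbit v = √(μ/r) = √(3.793×10¹⁶ / 1.964×10⁸) = √(1.931×10⁸) = 13900 m/s.
That is 13.90 km/s.

v ≈ 13.90 km/s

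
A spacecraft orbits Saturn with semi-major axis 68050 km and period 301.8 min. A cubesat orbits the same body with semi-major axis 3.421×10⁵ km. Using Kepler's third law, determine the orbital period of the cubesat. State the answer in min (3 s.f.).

T₂ ≈ 3400 min

Kepler's third law: T² ∝ a³, so T₂ = T₁ (a₂/a₁)^(3/2).
a₂/a₁ = 5.027, (a₂/a₁)^(3/2) = 11.27.
T₂ = 301.8 × 11.27 = 3402 min.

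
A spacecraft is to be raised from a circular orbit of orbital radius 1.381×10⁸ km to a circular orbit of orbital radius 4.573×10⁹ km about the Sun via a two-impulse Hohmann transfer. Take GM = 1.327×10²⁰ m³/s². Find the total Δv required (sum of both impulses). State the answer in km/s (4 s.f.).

r₁ = 1.381×10⁸ km = 1.381×10¹¹ m.
r₂ = 4.573×10⁹ km = 4.573×10¹² m.
Transfer ellipse a_t = (r₁ + r₂)/2 = 2.356×10¹² m.
At r₁: circular v_c1 = √(μ/r₁) = 31000 m/s; transfer-perihelion v_p = √[μ(2/r₁ − 1/a_t)] = 43190 m/s.
Δv₁ = v_p − v_c1 = 12190 m/s.
At r₂: circular v_c2 = √(μ/r₂) = 5387 m/s; transfer-aphelion v_a = √[μ(2/r₂ − 1/a_t)] = 1304 m/s.
Δv₂ = v_c2 − v_a = 4083 m/s.
Total Δv = Δv₁ + Δv₂ = 16280 m/s = 16.28 km/s.

Δv_total ≈ 16.28 km/s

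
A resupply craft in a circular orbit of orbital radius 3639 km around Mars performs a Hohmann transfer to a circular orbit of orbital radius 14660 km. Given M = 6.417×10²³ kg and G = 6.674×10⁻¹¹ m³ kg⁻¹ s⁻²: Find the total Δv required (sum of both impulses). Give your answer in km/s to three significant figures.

μ = GM = 6.674×10⁻¹¹ × 6.417×10²³ = 4.283×10¹³ m³/s².
r₁ = 3639 km = 3.639×10⁶ m.
r₂ = 14660 km = 1.466×10⁷ m.
Transfer ellipse a_t = (r₁ + r₂)/2 = 9.150×10⁶ m.
At r₁: circular v_c1 = √(μ/r₁) = 3431 m/s; transfer-periapsis v_p = √[μ(2/r₁ − 1/a_t)] = 4342 m/s.
Δv₁ = v_p − v_c1 = 911.9 m/s.
At r₂: circular v_c2 = √(μ/r₂) = 1709 m/s; transfer-apoapsis v_a = √[μ(2/r₂ − 1/a_t)] = 1078 m/s.
Δv₂ = v_c2 − v_a = 631.3 m/s.
Total Δv = Δv₁ + Δv₂ = 1543 m/s = 1.543 km/s.

Δv_total ≈ 1.54 km/s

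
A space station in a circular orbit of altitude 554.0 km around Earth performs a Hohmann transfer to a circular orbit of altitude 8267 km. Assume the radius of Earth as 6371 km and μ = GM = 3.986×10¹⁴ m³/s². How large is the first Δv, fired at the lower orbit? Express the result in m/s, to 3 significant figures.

r₁ = 6371 + 554.0 = 6925.0 km = 6.9250×10⁶ m.
r₂ = 6371 + 8267 = 14638 km = 1.4638×10⁷ m.
Transfer ellipse a_t = (r₁ + r₂)/2 = 1.078×10⁷ m.
At r₁: circular v_c1 = √(μ/r₁) = 7587 m/s; transfer-perigee v_p = √[μ(2/r₁ − 1/a_t)] = 8840 m/s.
Δv₁ = v_p − v_c1 = 1253 m/s.

Δv ≈ 1250 m/s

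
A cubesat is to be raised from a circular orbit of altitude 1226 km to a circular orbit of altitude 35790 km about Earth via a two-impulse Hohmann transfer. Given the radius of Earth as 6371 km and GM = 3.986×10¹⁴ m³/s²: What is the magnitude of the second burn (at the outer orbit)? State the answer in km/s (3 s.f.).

Δv ≈ 1.38 km/s

r₁ = 6371 + 1226 = 7597.0 km = 7.5970×10⁶ m.
r₂ = 6371 + 35790 = 42161 km = 4.2161×10⁷ m.
Transfer ellipse a_t = (r₁ + r₂)/2 = 2.488×10⁷ m.
At r₁: circular v_c1 = √(μ/r₁) = 7243 m/s; transfer-perigee v_p = √[μ(2/r₁ − 1/a_t)] = 9429 m/s.
At r₂: circular v_c2 = √(μ/r₂) = 3075 m/s; transfer-apogee v_a = √[μ(2/r₂ − 1/a_t)] = 1699 m/s.
Δv₂ = v_c2 − v_a = 1376 m/s.
= 1.376 km/s.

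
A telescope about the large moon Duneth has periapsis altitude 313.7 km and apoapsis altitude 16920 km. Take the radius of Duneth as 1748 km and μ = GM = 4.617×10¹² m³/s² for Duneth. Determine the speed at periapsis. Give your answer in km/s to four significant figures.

r_p = 1748 + 313.7 = 2061.7 km = 2.0617×10⁶ m.
r_a = 1748 + 16920 = 18668 km = 1.8668×10⁷ m.
Semi-major axis a = (r_p + r_a)/2 = 10365 km = 1.036×10⁷ m.
Vis-viva: v² = μ(2/r − 1/a) = 4.617×10¹² × (9.701×10⁻⁷ − 9.648×10⁻⁸) = 4.033×10⁶ m²/s².
v = 2008 m/s = 2.008 km/s.

v ≈ 2.008 km/s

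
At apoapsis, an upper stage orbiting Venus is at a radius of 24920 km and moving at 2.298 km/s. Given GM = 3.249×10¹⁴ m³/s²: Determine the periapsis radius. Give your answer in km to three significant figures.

periapsis radius ≈ 6330 km

r_a = 2.492×10⁷ m.
Specific energy ε = v²/2 − μ/r = -1.040×10⁷ J/kg, so a = −μ/(2ε) = 1.562×10⁷ m.
The apsides satisfy r_p + r_a = 2a, so the periapsis radius is 2a − r_a = 6.328×10⁶ m = 6328.4 km.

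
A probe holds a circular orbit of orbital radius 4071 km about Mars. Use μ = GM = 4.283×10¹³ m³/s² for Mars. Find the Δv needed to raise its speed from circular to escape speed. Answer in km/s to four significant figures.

Δv ≈ 1.344 km/s

r = 4071 km = 4.071×10⁶ m.
Circular speed v_c = √(μ/r) = 3244 m/s.
Escape speed v_esc = √(2μ/r) = √2 × v_c = 4587 m/s.
Δv = v_esc − v_c = 1344 m/s = 1.344 km/s.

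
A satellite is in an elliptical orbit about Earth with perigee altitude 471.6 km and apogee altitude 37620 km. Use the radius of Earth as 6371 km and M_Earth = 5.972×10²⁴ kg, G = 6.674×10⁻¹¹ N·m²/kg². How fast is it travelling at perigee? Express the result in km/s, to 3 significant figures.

v ≈ 10.0 km/s

μ = GM = 6.674×10⁻¹¹ × 5.972×10²⁴ = 3.986×10¹⁴ m³/s².
r_p = 6371 + 471.6 = 6842.6 km = 6.8426×10⁶ m.
r_a = 6371 + 37620 = 43991 km = 4.3991×10⁷ m.
Semi-major axis a = (r_p + r_a)/2 = 25417 km = 2.542×10⁷ m.
Vis-viva: v² = μ(2/r − 1/a) = 3.986×10¹⁴ × (2.923×10⁻⁷ − 3.934×10⁻⁸) = 1.008×10⁸ m²/s².
v = 10040 m/s = 10.04 km/s.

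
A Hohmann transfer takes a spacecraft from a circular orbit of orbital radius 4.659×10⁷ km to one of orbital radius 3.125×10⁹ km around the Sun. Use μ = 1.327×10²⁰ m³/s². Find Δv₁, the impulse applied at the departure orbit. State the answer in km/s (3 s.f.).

r₁ = 4.659×10⁷ km = 4.659×10¹⁰ m.
r₂ = 3.125×10⁹ km = 3.125×10¹² m.
Transfer ellipse a_t = (r₁ + r₂)/2 = 1.586×10¹² m.
At r₁: circular v_c1 = √(μ/r₁) = 53370 m/s; transfer-perihelion v_p = √[μ(2/r₁ − 1/a_t)] = 74920 m/s.
Δv₁ = v_p − v_c1 = 21550 m/s.
= 21.55 km/s.

Δv ≈ 21.5 km/s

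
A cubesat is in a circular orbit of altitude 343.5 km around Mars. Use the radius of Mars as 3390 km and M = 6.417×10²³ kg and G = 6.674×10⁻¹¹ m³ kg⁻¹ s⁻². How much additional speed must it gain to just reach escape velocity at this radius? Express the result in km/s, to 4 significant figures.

μ = GM = 6.674×10⁻¹¹ × 6.417×10²³ = 4.283×10¹³ m³/s².
r = 3390 + 343.5 = 3733.5 km = 3.7335×10⁶ m.
Circular speed v_c = √(μ/r) = 3387 m/s.
Escape speed v_esc = √(2μ/r) = √2 × v_c = 4790 m/s.
Δv = v_esc − v_c = 1403 m/s = 1.403 km/s.

Δv ≈ 1.403 km/s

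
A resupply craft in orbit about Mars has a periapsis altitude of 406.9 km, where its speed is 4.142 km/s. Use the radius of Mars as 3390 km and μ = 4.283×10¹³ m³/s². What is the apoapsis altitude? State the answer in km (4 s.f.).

apoapsis altitude ≈ 8663 km

r_p = 3390 + 406.9 = 3796.9 km = 3.797×10⁶ m.
Specific energy ε = v²/2 − μ/r = -2.702×10⁶ J/kg, so a = −μ/(2ε) = 7.925×10⁶ m.
The apsides satisfy r_p + r_a = 2a, so the apoapsis radius is 2a − r_p = 1.205×10⁷ m = 12053 km.
Apoapsis altitude = 12053 − 3390 = 8663.3 km.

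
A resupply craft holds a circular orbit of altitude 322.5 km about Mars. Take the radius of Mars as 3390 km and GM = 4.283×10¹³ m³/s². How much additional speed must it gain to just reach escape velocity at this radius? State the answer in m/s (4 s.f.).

r = 3390 + 322.5 = 3712.5 km = 3.7125×10⁶ m.
Circular speed v_c = √(μ/r) = 3397 m/s.
Escape speed v_esc = √(2μ/r) = √2 × v_c = 4803 m/s.
Δv = v_esc − v_c = 1407 m/s.

Δv ≈ 1407 m/s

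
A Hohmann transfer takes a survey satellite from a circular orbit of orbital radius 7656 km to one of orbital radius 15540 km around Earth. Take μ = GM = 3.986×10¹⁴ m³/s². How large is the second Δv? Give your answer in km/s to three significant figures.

Δv ≈ 0.95 km/s

r₁ = 7656 km = 7.656×10⁶ m.
r₂ = 15540 km = 1.554×10⁷ m.
Transfer ellipse a_t = (r₁ + r₂)/2 = 1.160×10⁷ m.
At r₁: circular v_c1 = √(μ/r₁) = 7216 m/s; transfer-perigee v_p = √[μ(2/r₁ − 1/a_t)] = 8352 m/s.
At r₂: circular v_c2 = √(μ/r₂) = 5065 m/s; transfer-apogee v_a = √[μ(2/r₂ − 1/a_t)] = 4115 m/s.
Δv₂ = v_c2 − v_a = 949.7 m/s.
= 0.9497 km/s.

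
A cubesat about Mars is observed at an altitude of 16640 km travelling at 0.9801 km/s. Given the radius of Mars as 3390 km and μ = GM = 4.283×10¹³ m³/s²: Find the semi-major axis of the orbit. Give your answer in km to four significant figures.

r = 3390 + 16640 = 20030 km = 2.003×10⁷ m.
Vis-viva rearranged: 1/a = 2/r − v²/μ = 9.985×10⁻⁸ − 2.243×10⁻⁸ = 7.742×10⁻⁸ m⁻¹.
a = 1.292×10⁷ m = 12916 km.

a ≈ 12920 km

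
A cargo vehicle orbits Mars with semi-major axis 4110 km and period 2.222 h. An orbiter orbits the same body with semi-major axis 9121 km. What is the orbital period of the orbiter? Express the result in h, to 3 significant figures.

T₂ ≈ 7.35 h

Kepler's third law: T² ∝ a³, so T₂ = T₁ (a₂/a₁)^(3/2).
a₂/a₁ = 2.219, (a₂/a₁)^(3/2) = 3.306.
T₂ = 2.222 × 3.306 = 7.346 h.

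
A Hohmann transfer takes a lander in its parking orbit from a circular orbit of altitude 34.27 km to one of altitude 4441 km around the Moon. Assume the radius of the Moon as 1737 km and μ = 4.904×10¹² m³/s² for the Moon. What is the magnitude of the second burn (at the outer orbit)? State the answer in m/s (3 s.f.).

r₁ = 1737 + 34.27 = 1771.3 km = 1.7713×10⁶ m.
r₂ = 1737 + 4441 = 6178.0 km = 6.1780×10⁶ m.
Transfer ellipse a_t = (r₁ + r₂)/2 = 3.975×10⁶ m.
At r₁: circular v_c1 = √(μ/r₁) = 1664 m/s; transfer-perilune v_p = √[μ(2/r₁ − 1/a_t)] = 2074 m/s.
At r₂: circular v_c2 = √(μ/r₂) = 890.9 m/s; transfer-apolune v_a = √[μ(2/r₂ − 1/a_t)] = 594.8 m/s.
Δv₂ = v_c2 − v_a = 296.2 m/s.

Δv ≈ 296 m/s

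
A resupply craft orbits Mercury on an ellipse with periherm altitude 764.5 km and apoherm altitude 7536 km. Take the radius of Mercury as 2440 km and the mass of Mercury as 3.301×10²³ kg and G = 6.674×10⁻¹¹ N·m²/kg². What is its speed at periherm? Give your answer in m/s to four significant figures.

μ = GM = 6.674×10⁻¹¹ × 3.301×10²³ = 2.203×10¹³ m³/s².
r_p = 2440 + 764.5 = 3204.5 km = 3.2045×10⁶ m.
r_a = 2440 + 7536 = 9976.0 km = 9.9760×10⁶ m.
Semi-major axis a = (r_p + r_a)/2 = 6590.2 km = 6.590×10⁶ m.
Vis-viva: v² = μ(2/r − 1/a) = 2.203×10¹³ × (6.241×10⁻⁷ − 1.517×10⁻⁷) = 1.041×10⁷ m²/s².
v = 3226 m/s.

v ≈ 3226 m/s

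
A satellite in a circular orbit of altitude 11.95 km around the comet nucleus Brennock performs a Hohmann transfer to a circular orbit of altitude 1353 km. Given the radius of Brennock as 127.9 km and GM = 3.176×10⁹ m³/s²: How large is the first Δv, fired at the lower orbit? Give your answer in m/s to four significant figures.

Δv ≈ 53.02 m/s

r₁ = 127.9 + 11.95 = 139.85 km = 1.3985×10⁵ m.
r₂ = 127.9 + 1353 = 1480.9 km = 1.4809×10⁶ m.
Transfer ellipse a_t = (r₁ + r₂)/2 = 8.104×10⁵ m.
At r₁: circular v_c1 = √(μ/r₁) = 150.7 m/s; transfer-periapsis v_p = √[μ(2/r₁ − 1/a_t)] = 203.7 m/s.
Δv₁ = v_p − v_c1 = 53.02 m/s.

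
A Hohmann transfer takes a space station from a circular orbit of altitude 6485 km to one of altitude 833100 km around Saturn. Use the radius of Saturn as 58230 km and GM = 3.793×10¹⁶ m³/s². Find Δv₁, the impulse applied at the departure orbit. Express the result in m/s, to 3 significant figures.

r₁ = 58230 + 6485 = 64715 km = 6.4715×10⁷ m.
r₂ = 58230 + 833100 = 891330 km = 8.9133×10⁸ m.
Transfer ellipse a_t = (r₁ + r₂)/2 = 4.780×10⁸ m.
At r₁: circular v_c1 = √(μ/r₁) = 24210 m/s; transfer-perikrone v_p = √[μ(2/r₁ − 1/a_t)] = 33060 m/s.
Δv₁ = v_p − v_c1 = 8849 m/s.

Δv ≈ 8850 m/s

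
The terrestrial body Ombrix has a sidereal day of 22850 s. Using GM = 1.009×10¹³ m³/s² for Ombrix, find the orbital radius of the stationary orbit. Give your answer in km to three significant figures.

A synchronous orbit has period T, so by Kepler's third law a = (μT²/4π²)^(1/3).
μT²/4π² = 1.009×10¹³ × (2.285×10⁴)² / 39.48 = 1.334×10²⁰ m³.
a = 5.110×10⁶ m = 5110.2 km.

r_sync ≈ 5110 km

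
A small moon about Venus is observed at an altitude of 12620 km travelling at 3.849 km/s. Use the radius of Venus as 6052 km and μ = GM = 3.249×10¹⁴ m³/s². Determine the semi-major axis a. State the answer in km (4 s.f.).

r = 6052 + 12620 = 18672 km = 1.867×10⁷ m.
Vis-viva rearranged: 1/a = 2/r − v²/μ = 1.071×10⁻⁷ − 4.560×10⁻⁸ = 6.151×10⁻⁸ m⁻¹.
a = 1.626×10⁷ m = 16256 km.

a ≈ 16260 km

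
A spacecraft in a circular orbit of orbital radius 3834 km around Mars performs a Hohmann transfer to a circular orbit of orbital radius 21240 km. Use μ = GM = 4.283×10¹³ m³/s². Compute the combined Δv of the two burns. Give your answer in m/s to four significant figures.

Δv_total ≈ 1643 m/s

r₁ = 3834 km = 3.834×10⁶ m.
r₂ = 21240 km = 2.124×10⁷ m.
Transfer ellipse a_t = (r₁ + r₂)/2 = 1.254×10⁷ m.
At r₁: circular v_c1 = √(μ/r₁) = 3342 m/s; transfer-periapsis v_p = √[μ(2/r₁ − 1/a_t)] = 4350 m/s.
Δv₁ = v_p − v_c1 = 1008 m/s.
At r₂: circular v_c2 = √(μ/r₂) = 1420 m/s; transfer-apoapsis v_a = √[μ(2/r₂ − 1/a_t)] = 785.3 m/s.
Δv₂ = v_c2 − v_a = 634.7 m/s.
Total Δv = Δv₁ + Δv₂ = 1643 m/s.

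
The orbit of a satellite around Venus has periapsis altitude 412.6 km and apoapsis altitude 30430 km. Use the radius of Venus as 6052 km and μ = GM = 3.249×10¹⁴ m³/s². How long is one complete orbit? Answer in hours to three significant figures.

T ≈ 9.63 hours

r_p = 6052 + 412.6 = 6464.6 km = 6.4646×10⁶ m.
r_a = 6052 + 30430 = 36482 km = 3.6482×10⁷ m.
Semi-major axis a = (r_p + r_a)/2 = (6464.6 + 36482)/2 = 21473 km = 2.147×10⁷ m.
By Kepler's third law T = 2π√(a³/μ) = 2π × 5.520×10³ = 3.469×10⁴ s.
= 9.635 hours.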